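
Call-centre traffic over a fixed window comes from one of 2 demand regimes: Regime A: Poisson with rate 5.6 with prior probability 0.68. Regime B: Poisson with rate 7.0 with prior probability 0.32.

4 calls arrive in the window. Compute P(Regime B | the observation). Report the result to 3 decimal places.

P(component k | x) = P(Z=k)·f_k(x) / marginal(x), where marginal(x) = Σ_j P(Z=j)·f_j(x).
Poisson probabilities:
  p_A = 0.151528
  p_B = 0.0912262
Multiply by the mixture weights:
  P(Z=A)·p_A = 0.68 × 0.151528 = 0.103039
  P(Z=B)·p_B = 0.32 × 0.0912262 = 0.0291924
Sum: 0.103039 + 0.0291924 = 0.132231
P(Regime B | 4 calls) = 0.0291924 / 0.132231 ≈ 0.221

0.221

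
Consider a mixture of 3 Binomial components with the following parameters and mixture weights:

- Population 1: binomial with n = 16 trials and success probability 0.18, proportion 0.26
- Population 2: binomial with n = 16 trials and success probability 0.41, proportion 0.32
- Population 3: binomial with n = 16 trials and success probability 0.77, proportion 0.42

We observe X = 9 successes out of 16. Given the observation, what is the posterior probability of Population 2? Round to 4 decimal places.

0.6549

Posterior ∝ prior × likelihood, so P(k | x) ∝ π_k f_k(x); normalise over all components.
Component likelihoods at x = 9 successes out of 16:
  f_1 = C(16,9)·0.18^9·0.82^7 = 11440·1.98359e-07·0.249285 = 0.000565686
  f_2 = C(16,9)·0.41^9·0.59^7 = 11440·0.000327382·0.0248865 = 0.0932062
  f_3 = C(16,9)·0.77^9·0.23^7 = 11440·0.0951517·3.40483e-05 = 0.0370627
Multiply by the mixture weights:
  π_1·f_1 = 0.26 × 0.000565686 = 0.000147078
  π_2·f_2 = 0.32 × 0.0932062 = 0.029826
  π_3·f_3 = 0.42 × 0.0370627 = 0.0155663
Evidence: 0.000147078 + 0.029826 + 0.0155663 = 0.0455394
So the posterior for Population 2 is 0.029826 / 0.0455394 ≈ 0.6549.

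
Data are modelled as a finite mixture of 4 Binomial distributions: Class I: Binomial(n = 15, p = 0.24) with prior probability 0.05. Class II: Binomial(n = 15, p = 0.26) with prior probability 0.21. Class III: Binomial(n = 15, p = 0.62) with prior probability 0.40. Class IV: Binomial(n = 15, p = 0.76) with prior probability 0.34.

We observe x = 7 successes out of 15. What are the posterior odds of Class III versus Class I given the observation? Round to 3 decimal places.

23.995

Since P(k|x) ∝ π_k f_k(x), the posterior odds are π_i f_i(x) / (π_j f_j(x)).
Binomial probabilities:
  f_I = 0.03285
  f_II = 0.0464746
  f_III = 0.0985279
  f_IV = 0.0103737
0.0394112 / 0.0016425 ≈ 23.995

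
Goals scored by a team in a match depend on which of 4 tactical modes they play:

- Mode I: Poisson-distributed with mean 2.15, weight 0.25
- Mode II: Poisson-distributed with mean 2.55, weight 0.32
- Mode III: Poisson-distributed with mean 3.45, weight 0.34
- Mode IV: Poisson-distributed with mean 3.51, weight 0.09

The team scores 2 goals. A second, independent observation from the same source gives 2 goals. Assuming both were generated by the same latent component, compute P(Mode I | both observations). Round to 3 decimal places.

Apply Bayes' rule: the posterior for each component is proportional to its prior times its likelihood at x.
Since both observations come from the same component, the likelihood for component k is f_k(x₁)·f_k(x₂).
  L_I = [e^(−2.15)·2.15^2/2! = 0.269224] × [0.269224] = 0.0724816
  L_II = [e^(−2.55)·2.55^2/2! = 0.253863] × [0.253863] = 0.0644464
  L_III = [e^(−3.45)·3.45^2/2! = 0.188926] × [0.188926] = 0.0356931
  L_IV = [e^(−3.51)·3.51^2/2! = 0.184166] × [0.184166] = 0.0339173
Unnormalised posteriors:
  P(Z=I)·L_I = 0.25 × 0.0724816 = 0.0181204
  P(Z=II)·L_II = 0.32 × 0.0644464 = 0.0206229
  P(Z=III)·L_III = 0.34 × 0.0356931 = 0.0121357
  P(Z=IV)·L_IV = 0.09 × 0.0339173 = 0.00305256
Sum: 0.0181204 + 0.0206229 + 0.0121357 + 0.00305256 = 0.0539315
P(Mode I | x₁,x₂) ≈ 0.336

0.336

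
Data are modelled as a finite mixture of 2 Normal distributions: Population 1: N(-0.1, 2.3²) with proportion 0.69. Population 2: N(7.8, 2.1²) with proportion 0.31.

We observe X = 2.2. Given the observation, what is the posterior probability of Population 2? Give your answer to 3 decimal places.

By Bayes' theorem, P(k | x) = P(Z=k) f_k(x) / Σ_j P(Z=j) f_j(x).
Evaluate each component's likelihood at the observed value:
  p_1 = 0.105205
  p_2 = 0.00542666
Prior × likelihood for each component:
  P(Z=1)·p_1 = 0.69 × 0.105205 = 0.0725912
  P(Z=2)·p_2 = 0.31 × 0.00542666 = 0.00168226
Denominator: 0.0725912 + 0.00168226 = 0.0742735
P(Population 2 | x) ≈ 0.023

0.023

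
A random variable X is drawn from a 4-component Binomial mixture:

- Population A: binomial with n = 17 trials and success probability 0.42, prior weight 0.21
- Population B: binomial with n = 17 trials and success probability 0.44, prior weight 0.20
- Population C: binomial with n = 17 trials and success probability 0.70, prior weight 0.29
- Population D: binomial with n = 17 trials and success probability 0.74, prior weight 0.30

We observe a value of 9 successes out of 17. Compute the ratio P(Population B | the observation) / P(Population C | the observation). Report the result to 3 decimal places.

The posterior odds equal the prior odds times the likelihood ratio: (π_i/π_j)·(f_i(x)/f_j(x)).
Component likelihoods at x = 9 successes out of 17:
  L_A = 0.126605
  L_B = 0.145333
  L_C = 0.0643632
  L_D = 0.0337798
0.0290665 / 0.0186653 ≈ 1.557

1.557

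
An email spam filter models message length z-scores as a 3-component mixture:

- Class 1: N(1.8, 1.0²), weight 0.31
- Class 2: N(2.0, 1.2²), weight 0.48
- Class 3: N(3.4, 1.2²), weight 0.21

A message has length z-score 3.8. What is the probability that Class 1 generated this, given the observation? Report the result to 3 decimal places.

By Bayes' theorem, P(k | x) = w_k f_k(x) / Σ_j w_j f_j(x).
Component likelihoods at x = 3.8:
  f_1 = (1/(1.0·√(2π)))·exp(−(3.8−1.8)²/(2·1.0²)) = 0.398942·exp(-2.00000) = 0.053991
  f_2 = (1/(1.2·√(2π)))·exp(−(3.8−2.0)²/(2·1.2²)) = 0.332452·exp(-1.12500) = 0.107931
  f_3 = (1/(1.2·√(2π)))·exp(−(3.8−3.4)²/(2·1.2²)) = 0.332452·exp(-0.05556) = 0.314486
Multiply by the mixture weights:
  w_1·f_1 = 0.31 × 0.053991 = 0.0167372
  w_2·f_2 = 0.48 × 0.107931 = 0.051807
  w_3·f_3 = 0.21 × 0.314486 = 0.0660421
Sum: 0.0167372 + 0.051807 + 0.0660421 = 0.134586
So the posterior for Class 1 is 0.0167372 / 0.134586 ≈ 0.124.

0.124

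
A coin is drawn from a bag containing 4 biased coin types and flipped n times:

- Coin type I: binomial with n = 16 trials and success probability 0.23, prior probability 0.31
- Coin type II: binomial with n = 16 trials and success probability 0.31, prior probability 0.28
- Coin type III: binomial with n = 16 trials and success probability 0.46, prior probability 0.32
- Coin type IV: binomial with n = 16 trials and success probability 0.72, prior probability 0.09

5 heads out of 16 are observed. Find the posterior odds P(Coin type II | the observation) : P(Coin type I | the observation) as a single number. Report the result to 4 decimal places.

Posterior odds = (π_i f_i(x)) / (π_j f_j(x)); the normalising sum cancels.
Evaluate each component's likelihood at the observed value:
  f_I = C(16,5)·0.23^5·0.77^11 = 4368·0.000643634·0.0564154 = 0.158606
  f_II = C(16,5)·0.31^5·0.69^11 = 4368·0.00286292·0.0168787 = 0.211072
  f_III = C(16,5)·0.46^5·0.54^11 = 4368·0.0205963·0.0011385 = 0.102424
  f_IV = C(16,5)·0.72^5·0.28^11 = 4368·0.193492·8.29351e-07 = 0.000700944
Odds = (0.28/0.31) × (0.211072/0.158606) = 0.903226 × 1.3308 ≈ 1.2020

1.2020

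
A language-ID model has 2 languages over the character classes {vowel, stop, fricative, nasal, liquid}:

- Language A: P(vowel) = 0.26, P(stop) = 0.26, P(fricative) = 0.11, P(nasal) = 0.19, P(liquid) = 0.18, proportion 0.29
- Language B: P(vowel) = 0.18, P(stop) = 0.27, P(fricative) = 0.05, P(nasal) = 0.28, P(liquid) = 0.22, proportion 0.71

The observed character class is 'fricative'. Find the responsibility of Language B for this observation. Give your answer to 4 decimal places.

The responsibility of component k is π_k f_k(x) divided by Σ_j π_j f_j(x).
Component likelihoods at x = 'fricative':
  f_A = 0.11
  f_B = 0.05
Weight by the priors:
  π_A·f_A = 0.29 × 0.11 = 0.0319
  π_B·f_B = 0.71 × 0.05 = 0.0355
Denominator: 0.0319 + 0.0355 = 0.0674
P(Language B | the observation) = 0.0355 / 0.0674 ≈ 0.5267

0.5267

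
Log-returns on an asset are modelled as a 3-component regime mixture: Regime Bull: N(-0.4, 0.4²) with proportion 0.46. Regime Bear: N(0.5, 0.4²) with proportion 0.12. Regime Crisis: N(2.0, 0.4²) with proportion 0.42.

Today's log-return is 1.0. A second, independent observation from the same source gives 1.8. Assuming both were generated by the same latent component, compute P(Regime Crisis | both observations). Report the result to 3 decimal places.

0.983

By Bayes' theorem, P(k | x) = π_k f_k(x) / Σ_j π_j f_j(x).
Since both observations come from the same component, the likelihood for component k is f_k(x₁)·f_k(x₂).
  p_Bull = [0.00218171] × [2.69244e-07] = 5.87411e-10
  p_Bear = [0.456623] × [0.00507262] = 0.00231627
  p_Crisis = [0.0438208] × [0.880163] = 0.0385694
Multiply by the mixture weights:
  π_Bull·p_Bull = 0.46 × 5.87411e-10 = 2.70209e-10
  π_Bear·p_Bear = 0.12 × 0.00231627 = 0.000277953
  π_Crisis·p_Crisis = 0.42 × 0.0385694 = 0.0161992
Denominator: 2.70209e-10 + 0.000277953 + 0.0161992 = 0.0164771
P(Regime Crisis | x₁,x₂) = 0.0161992 / 0.0164771 ≈ 0.983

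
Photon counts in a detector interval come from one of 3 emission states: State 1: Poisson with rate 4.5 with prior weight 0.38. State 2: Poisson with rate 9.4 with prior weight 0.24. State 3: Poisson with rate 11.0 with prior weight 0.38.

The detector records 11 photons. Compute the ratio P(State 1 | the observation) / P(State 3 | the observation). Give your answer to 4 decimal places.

0.0357

The posterior odds equal the prior odds times the likelihood ratio: (π_i/π_j)·(f_i(x)/f_j(x)).
Poisson probabilities:
  L_1 = 0.00426439
  L_2 = 0.104926
  L_3 = 0.119378
0.00162047 / 0.0453637 ≈ 0.0357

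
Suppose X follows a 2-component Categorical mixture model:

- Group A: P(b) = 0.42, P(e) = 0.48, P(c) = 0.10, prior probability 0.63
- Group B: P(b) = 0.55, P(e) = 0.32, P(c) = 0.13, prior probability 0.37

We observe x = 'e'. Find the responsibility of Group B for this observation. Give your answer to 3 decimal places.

By Bayes' theorem, P(k | x) = π_k f_k(x) / Σ_j π_j f_j(x).
Categorical probabilities:
  L_A = 0.48
  L_B = 0.32
Multiply by the mixture weights:
  π_A·L_A = 0.63 × 0.48 = 0.3024
  π_B·L_B = 0.37 × 0.32 = 0.1184
Marginal: 0.3024 + 0.1184 = 0.4208
P(Group B | the observation) ≈ 0.281

0.281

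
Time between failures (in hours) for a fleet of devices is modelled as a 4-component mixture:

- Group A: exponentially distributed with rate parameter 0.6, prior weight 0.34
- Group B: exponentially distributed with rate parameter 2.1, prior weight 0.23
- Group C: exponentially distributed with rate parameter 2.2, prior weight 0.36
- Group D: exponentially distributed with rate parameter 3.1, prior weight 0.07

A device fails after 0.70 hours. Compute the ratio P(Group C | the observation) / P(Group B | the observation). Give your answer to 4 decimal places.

Only the two components matter; the odds are (π_i f_i(x)) / (π_j f_j(x)).
Evaluate each component's likelihood at the observed value:
  f_A = 0.394228
  f_B = 0.482844
  f_C = 0.471638
  f_D = 0.353951
Odds = (0.36/0.23) × (0.471638/0.482844) = 1.56522 × 0.976794 ≈ 1.5289

1.5289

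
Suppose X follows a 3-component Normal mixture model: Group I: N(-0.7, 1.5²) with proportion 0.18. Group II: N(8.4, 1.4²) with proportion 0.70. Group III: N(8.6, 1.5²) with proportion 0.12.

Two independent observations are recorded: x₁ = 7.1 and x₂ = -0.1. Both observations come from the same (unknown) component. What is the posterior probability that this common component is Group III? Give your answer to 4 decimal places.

0.0155

Apply Bayes' rule: the posterior for each component is proportional to its prior times its likelihood at x.
Since both observations come from the same component, the likelihood for component k is f_k(x₁)·f_k(x₂).
  p_I = [3.57402e-07] × [0.245513] = 8.77471e-08
  p_II = [0.18516] × [2.81999e-09] = 5.2215e-10
  p_III = [0.161314] × [1.31821e-08] = 2.12646e-09
Unnormalised posteriors:
  π_I·p_I = 0.18 × 8.77471e-08 = 1.57945e-08
  π_II·p_II = 0.70 × 5.2215e-10 = 3.65505e-10
  π_III·p_III = 0.12 × 2.12646e-09 = 2.55175e-10
Marginal: 1.57945e-08 + 3.65505e-10 + 2.55175e-10 = 1.64152e-08
So the posterior for Group III is 2.55175e-10 / 1.64152e-08 ≈ 0.0155.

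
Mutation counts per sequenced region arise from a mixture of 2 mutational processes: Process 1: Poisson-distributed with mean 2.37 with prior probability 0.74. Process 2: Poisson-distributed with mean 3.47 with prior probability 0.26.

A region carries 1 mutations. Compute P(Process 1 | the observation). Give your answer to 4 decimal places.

0.8538

The responsibility of component k is π_k f_k(x) divided by Σ_j π_j f_j(x).
Evaluate each component's likelihood at the observed value:
  L_1 = 0.221549
  L_2 = 0.107976
Prior × likelihood for each component:
  π_1·L_1 = 0.74 × 0.221549 = 0.163946
  π_2·L_2 = 0.26 × 0.107976 = 0.0280738
Evidence: 0.163946 + 0.0280738 = 0.19202
P(Process 1 | data) = 0.163946 / 0.19202 ≈ 0.8538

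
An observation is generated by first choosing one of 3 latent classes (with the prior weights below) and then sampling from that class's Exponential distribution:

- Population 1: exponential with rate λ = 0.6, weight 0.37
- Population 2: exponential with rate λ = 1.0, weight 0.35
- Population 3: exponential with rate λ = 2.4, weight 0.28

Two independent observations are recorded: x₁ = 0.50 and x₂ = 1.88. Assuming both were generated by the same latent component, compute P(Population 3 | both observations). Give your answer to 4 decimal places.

0.0765

Posterior ∝ prior × likelihood, so P(k | x) ∝ w_k f_k(x); normalise over all components.
Since both observations come from the same component, the likelihood for component k is f_k(x₁)·f_k(x₂).
  f_1 = [0.6·e^(−0.6·0.50) = 0.6·e^(−0.3000) = 0.444491] × [0.194208] = 0.0863237
  f_2 = [1.0·e^(−1.0·0.50) = 1.0·e^(−0.5000) = 0.606531] × [0.15259] = 0.0925506
  f_3 = [2.4·e^(−2.4·0.50) = 2.4·e^(−1.2000) = 0.722866] × [0.0263436] = 0.0190429
Prior × likelihood for each component:
  w_1·f_1 = 0.37 × 0.0863237 = 0.0319398
  w_2·f_2 = 0.35 × 0.0925506 = 0.0323927
  w_3·f_3 = 0.28 × 0.0190429 = 0.005332
Denominator: 0.0319398 + 0.0323927 + 0.005332 = 0.0696645
P(Population 3 | x₁, x₂) = 0.005332 / 0.0696645 ≈ 0.0765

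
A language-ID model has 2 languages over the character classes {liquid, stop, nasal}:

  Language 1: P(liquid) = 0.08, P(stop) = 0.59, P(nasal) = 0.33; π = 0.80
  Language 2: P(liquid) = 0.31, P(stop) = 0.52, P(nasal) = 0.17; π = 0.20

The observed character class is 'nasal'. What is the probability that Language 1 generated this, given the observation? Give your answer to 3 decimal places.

0.886

Apply Bayes' rule: the posterior for each component is proportional to its prior times its likelihood at x.
Categorical probabilities:
  f_1 = 0.33
  f_2 = 0.17
Multiply by the mixture weights:
  w_1·f_1 = 0.80 × 0.33 = 0.264
  w_2·f_2 = 0.20 × 0.17 = 0.034
Normaliser: 0.264 + 0.034 = 0.298
So the posterior for Language 1 is 0.264 / 0.298 ≈ 0.886.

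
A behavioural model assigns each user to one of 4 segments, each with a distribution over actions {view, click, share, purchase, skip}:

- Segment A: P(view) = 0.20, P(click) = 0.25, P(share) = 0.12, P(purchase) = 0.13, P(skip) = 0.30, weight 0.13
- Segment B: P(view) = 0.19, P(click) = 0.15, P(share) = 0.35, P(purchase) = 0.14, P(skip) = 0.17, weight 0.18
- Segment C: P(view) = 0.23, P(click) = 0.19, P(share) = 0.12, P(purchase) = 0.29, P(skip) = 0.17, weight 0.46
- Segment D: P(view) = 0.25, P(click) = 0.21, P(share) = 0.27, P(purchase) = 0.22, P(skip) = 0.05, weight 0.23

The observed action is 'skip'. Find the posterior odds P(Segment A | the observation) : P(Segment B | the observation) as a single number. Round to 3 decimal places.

The posterior odds equal the prior odds times the likelihood ratio: (w_i/w_j)·(f_i(x)/f_j(x)).
Categorical probabilities:
  L_A = 0.3
  L_B = 0.17
  L_C = 0.17
  L_D = 0.05
Odds = (0.13/0.18) × (0.3/0.17) = 0.722222 × 1.76471 ≈ 1.275

1.275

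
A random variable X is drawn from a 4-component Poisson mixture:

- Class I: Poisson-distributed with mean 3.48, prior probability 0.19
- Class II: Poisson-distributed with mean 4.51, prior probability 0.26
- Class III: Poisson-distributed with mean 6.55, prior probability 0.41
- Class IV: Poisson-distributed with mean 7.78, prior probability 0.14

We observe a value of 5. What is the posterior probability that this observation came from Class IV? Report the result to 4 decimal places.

0.0978

Posterior ∝ prior × likelihood, so P(k | x) ∝ w_k f_k(x); normalise over all components.
Poisson probabilities:
  f_I = 0.13103
  f_II = 0.171015
  f_III = 0.14368
  f_IV = 0.09929
Weight by the priors:
  w_I·f_I = 0.19 × 0.13103 = 0.0248957
  w_II·f_II = 0.26 × 0.171015 = 0.0444638
  w_III·f_III = 0.41 × 0.14368 = 0.0589088
  w_IV·f_IV = 0.14 × 0.09929 = 0.0139006
Denominator: 0.0248957 + 0.0444638 + 0.0589088 + 0.0139006 = 0.142169
P(Class IV | data) = 0.0139006 / 0.142169 ≈ 0.0978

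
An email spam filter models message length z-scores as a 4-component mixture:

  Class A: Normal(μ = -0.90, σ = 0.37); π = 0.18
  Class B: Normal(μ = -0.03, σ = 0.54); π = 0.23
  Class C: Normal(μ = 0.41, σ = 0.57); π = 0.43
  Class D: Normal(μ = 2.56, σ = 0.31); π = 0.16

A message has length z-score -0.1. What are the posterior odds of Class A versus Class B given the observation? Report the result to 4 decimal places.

Since P(k|x) ∝ π_k f_k(x), the posterior odds are π_i f_i(x) / (π_j f_j(x)).
Normal densities:
  p_A = 0.104125
  p_B = 0.732601
  p_C = 0.469026
  p_D = 1.32296e-16
Odds = (0.18/0.23) × (0.104125/0.732601) = 0.782609 × 0.142131 ≈ 0.1112

0.1112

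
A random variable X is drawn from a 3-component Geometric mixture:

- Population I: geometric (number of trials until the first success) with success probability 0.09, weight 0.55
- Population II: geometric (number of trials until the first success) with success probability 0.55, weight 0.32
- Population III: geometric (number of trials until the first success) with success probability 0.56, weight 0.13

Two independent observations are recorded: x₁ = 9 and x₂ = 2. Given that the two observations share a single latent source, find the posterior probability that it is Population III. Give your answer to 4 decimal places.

0.0126

Posterior ∝ prior × likelihood, so P(k | x) ∝ π_k f_k(x); normalise over all components.
Since both observations come from the same component, the likelihood for component k is f_k(x₁)·f_k(x₂).
  p_I = [0.0423227] × [0.0819] = 0.00346623
  p_II = [0.000924832] × [0.2475] = 0.000228896
  p_III = [0.000786701] × [0.2464] = 0.000193843
Multiply by the mixture weights:
  π_I·p_I = 0.55 × 0.00346623 = 0.00190643
  π_II·p_II = 0.32 × 0.000228896 = 7.32467e-05
  π_III·p_III = 0.13 × 0.000193843 = 2.51996e-05
Denominator: 0.00190643 + 7.32467e-05 + 2.51996e-05 = 0.00200487
P(Population III | x₁,x₂) ≈ 0.0126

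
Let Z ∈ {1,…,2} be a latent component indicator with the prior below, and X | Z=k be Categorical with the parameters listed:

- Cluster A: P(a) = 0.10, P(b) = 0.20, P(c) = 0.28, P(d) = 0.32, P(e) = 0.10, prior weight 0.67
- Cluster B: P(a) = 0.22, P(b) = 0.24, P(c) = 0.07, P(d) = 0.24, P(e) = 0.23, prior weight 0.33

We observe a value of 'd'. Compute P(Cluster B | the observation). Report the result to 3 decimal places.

P(component k | x) = π_k·f_k(x) / marginal(x), where marginal(x) = Σ_j π_j·f_j(x).
Categorical probabilities:
  f_A = P(d | comp) = 0.32
  f_B = P(d | comp) = 0.24
Prior × likelihood for each component:
  π_A·f_A = 0.67 × 0.32 = 0.2144
  π_B·f_B = 0.33 × 0.24 = 0.0792
Denominator: 0.2144 + 0.0792 = 0.2936
So the posterior for Cluster B is 0.0792 / 0.2936 ≈ 0.270.

0.270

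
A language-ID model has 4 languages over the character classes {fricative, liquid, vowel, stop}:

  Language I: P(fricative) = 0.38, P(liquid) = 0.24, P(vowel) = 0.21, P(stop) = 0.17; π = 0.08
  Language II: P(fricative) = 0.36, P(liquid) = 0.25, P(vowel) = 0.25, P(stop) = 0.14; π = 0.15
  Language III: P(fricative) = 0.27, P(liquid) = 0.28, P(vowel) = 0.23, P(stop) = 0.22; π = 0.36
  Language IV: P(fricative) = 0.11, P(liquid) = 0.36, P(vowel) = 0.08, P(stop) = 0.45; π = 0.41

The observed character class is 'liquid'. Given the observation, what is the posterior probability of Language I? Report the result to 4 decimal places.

0.0629

The responsibility of component k is w_k f_k(x) divided by Σ_j w_j f_j(x).
Categorical probabilities:
  L_I = P(liquid | comp) = 0.24
  L_II = P(liquid | comp) = 0.25
  L_III = P(liquid | comp) = 0.28
  L_IV = P(liquid | comp) = 0.36
Prior × likelihood for each component:
  w_I·L_I = 0.08 × 0.24 = 0.0192
  w_II·L_II = 0.15 × 0.25 = 0.0375
  w_III·L_III = 0.36 × 0.28 = 0.1008
  w_IV·L_IV = 0.41 × 0.36 = 0.1476
Denominator: 0.0192 + 0.0375 + 0.1008 + 0.1476 = 0.3051
P(Language I | data) = 0.0192 / 0.3051 ≈ 0.0629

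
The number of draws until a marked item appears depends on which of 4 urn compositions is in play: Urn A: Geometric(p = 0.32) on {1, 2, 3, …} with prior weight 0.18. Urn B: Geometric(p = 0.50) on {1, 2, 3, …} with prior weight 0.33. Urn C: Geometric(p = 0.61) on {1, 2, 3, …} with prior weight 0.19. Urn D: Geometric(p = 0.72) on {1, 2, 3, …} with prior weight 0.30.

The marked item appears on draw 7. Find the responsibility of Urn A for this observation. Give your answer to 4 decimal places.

0.6483

Posterior ∝ prior × likelihood, so P(k | x) ∝ P(Z=k) f_k(x); normalise over all components.
Geometric probabilities:
  L_A = 0.32·(1−0.32)^6 = 0.32·0.0988675 = 0.0316376
  L_B = 0.50·(1−0.50)^6 = 0.50·0.015625 = 0.0078125
  L_C = 0.61·(1−0.61)^6 = 0.61·0.00351874 = 0.00214643
  L_D = 0.72·(1−0.72)^6 = 0.72·0.00048189 = 0.000346961
Weight by the priors:
  P(Z=A)·L_A = 0.18 × 0.0316376 = 0.00569477
  P(Z=B)·L_B = 0.33 × 0.0078125 = 0.00257813
  P(Z=C)·L_C = 0.19 × 0.00214643 = 0.000407822
  P(Z=D)·L_D = 0.30 × 0.000346961 = 0.000104088
Normaliser: 0.00569477 + 0.00257813 + 0.000407822 + 0.000104088 = 0.0087848
Responsibility of Urn A: 0.00569477 / 0.0087848 ≈ 0.6483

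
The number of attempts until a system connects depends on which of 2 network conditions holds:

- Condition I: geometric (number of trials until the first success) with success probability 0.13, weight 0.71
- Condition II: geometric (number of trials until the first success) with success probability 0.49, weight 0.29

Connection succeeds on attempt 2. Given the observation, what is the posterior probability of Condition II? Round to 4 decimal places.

0.4744

P(component k | x) = π_k·f_k(x) / marginal(x), where marginal(x) = Σ_j π_j·f_j(x).
Component likelihoods at x = 2:
  L_I = 0.13·(1−0.13)^1 = 0.13·0.87 = 0.1131
  L_II = 0.49·(1−0.49)^1 = 0.49·0.51 = 0.2499
Multiply by the mixture weights:
  π_I·L_I = 0.71 × 0.1131 = 0.080301
  π_II·L_II = 0.29 × 0.2499 = 0.072471
Normaliser: 0.080301 + 0.072471 = 0.152772
P(Condition II | the observation) ≈ 0.4744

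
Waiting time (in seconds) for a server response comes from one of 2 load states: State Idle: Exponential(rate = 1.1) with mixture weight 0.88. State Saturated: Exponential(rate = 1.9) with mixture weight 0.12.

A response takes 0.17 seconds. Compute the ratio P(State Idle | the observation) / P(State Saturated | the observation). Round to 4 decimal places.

Posterior odds = (P(Z=i) f_i(x)) / (P(Z=j) f_j(x)); the normalising sum cancels.
Exponential densities:
  L_Idle = 1.1·e^(−1.1·0.17) = 1.1·e^(−0.1870) = 0.912388
  L_Saturated = 1.9·e^(−1.9·0.17) = 1.9·e^(−0.3230) = 1.37555
Posterior odds = (P(Z=Idle)·L_Idle) / (P(Z=Saturated)·L_Saturated) = (0.88·0.912388) / (0.12·1.37555) = 0.802902 / 0.165066 ≈ 4.8641

4.8641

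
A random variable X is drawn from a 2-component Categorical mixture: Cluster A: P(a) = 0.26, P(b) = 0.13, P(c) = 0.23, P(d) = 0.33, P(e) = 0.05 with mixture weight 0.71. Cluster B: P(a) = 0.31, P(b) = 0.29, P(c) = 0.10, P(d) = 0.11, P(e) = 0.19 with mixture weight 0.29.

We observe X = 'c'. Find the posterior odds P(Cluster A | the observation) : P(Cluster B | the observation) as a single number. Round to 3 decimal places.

Posterior odds = (P(Z=i) f_i(x)) / (P(Z=j) f_j(x)); the normalising sum cancels.
Evaluate each component's likelihood at the observed value:
  p_A = P(c | comp) = 0.23
  p_B = P(c | comp) = 0.10
Odds = (0.71/0.29) × (0.23/0.1) = 2.44828 × 2.3 ≈ 5.631

5.631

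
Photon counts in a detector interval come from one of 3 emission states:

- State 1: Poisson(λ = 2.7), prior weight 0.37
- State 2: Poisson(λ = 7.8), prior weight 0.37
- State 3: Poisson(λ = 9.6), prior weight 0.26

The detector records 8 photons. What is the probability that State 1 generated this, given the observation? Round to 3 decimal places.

Posterior ∝ prior × likelihood, so P(k | x) ∝ π_k f_k(x); normalise over all components.
Poisson probabilities:
  f_1 = 0.00470755
  f_2 = 0.139232
  f_3 = 0.121178
Weight by the priors:
  π_1·f_1 = 0.37 × 0.00470755 = 0.00174179
  π_2·f_2 = 0.37 × 0.139232 = 0.0515159
  π_3·f_3 = 0.26 × 0.121178 = 0.0315062
Evidence: 0.00174179 + 0.0515159 + 0.0315062 = 0.0847638
P(State 1 | 8 photons) = 0.00174179 / 0.0847638 ≈ 0.021

0.021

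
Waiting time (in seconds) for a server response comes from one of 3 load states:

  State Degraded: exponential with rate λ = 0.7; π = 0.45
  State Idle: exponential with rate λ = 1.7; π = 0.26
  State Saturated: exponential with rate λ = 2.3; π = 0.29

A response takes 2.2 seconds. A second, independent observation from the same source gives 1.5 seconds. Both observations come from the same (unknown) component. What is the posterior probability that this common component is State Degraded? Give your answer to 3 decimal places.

0.907

The responsibility of component k is π_k f_k(x) divided by Σ_j π_j f_j(x).
Since both observations come from the same component, the likelihood for component k is f_k(x₁)·f_k(x₂).
  p_Degraded = [0.7·e^(−0.7·2.2) = 0.7·e^(−1.5400) = 0.150067] × [0.244956] = 0.0367598
  p_Idle = [1.7·e^(−1.7·2.2) = 1.7·e^(−3.7400) = 0.040382] × [0.132739] = 0.00536026
  p_Saturated = [2.3·e^(−2.3·2.2) = 2.3·e^(−5.0600) = 0.0145948] × [0.073015] = 0.00106564
Prior × likelihood for each component:
  π_Degraded·p_Degraded = 0.45 × 0.0367598 = 0.0165419
  π_Idle·p_Idle = 0.26 × 0.00536026 = 0.00139367
  π_Saturated·p_Saturated = 0.29 × 0.00106564 = 0.000309035
Sum: 0.0165419 + 0.00139367 + 0.000309035 = 0.0182446
Responsibility of State Degraded: 0.0165419 / 0.0182446 ≈ 0.907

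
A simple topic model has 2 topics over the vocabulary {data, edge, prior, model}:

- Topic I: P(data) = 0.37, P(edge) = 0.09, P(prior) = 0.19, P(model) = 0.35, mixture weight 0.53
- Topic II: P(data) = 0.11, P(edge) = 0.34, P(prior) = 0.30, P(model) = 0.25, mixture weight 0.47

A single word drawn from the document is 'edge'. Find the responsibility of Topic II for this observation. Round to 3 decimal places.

The responsibility of component k is π_k f_k(x) divided by Σ_j π_j f_j(x).
Evaluate each component's likelihood at the observed value:
  f_I = P(edge | comp) = 0.09
  f_II = P(edge | comp) = 0.34
Weight by the priors:
  π_I·f_I = 0.53 × 0.09 = 0.0477
  π_II·f_II = 0.47 × 0.34 = 0.1598
Marginal: 0.0477 + 0.1598 = 0.2075
P(Topic II | data) = 0.1598 / 0.2075 ≈ 0.770

0.770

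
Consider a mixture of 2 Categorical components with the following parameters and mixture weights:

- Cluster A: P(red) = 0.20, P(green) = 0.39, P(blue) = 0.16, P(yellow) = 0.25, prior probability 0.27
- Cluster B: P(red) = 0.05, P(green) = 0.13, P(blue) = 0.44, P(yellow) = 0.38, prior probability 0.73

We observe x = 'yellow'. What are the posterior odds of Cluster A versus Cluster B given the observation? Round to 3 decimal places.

0.243

Since P(k|x) ∝ w_k f_k(x), the posterior odds are w_i f_i(x) / (w_j f_j(x)).
Categorical probabilities:
  f_A = 0.25
  f_B = 0.38
0.0675 / 0.2774 ≈ 0.243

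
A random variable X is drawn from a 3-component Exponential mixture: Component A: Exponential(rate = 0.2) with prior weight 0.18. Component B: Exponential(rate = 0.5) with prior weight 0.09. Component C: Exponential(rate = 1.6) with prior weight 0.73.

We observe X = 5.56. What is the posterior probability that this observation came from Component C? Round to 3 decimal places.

0.011

P(component k | x) = w_k·f_k(x) / marginal(x), where marginal(x) = Σ_j w_j·f_j(x).
Exponential densities:
  f_A = 0.0657801
  f_B = 0.0310193
  f_C = 0.000219097
Prior × likelihood for each component:
  w_A·f_A = 0.18 × 0.0657801 = 0.0118404
  w_B·f_B = 0.09 × 0.0310193 = 0.00279173
  w_C·f_C = 0.73 × 0.000219097 = 0.000159941
Marginal: 0.0118404 + 0.00279173 + 0.000159941 = 0.0147921
Responsibility of Component C: 0.000159941 / 0.0147921 ≈ 0.011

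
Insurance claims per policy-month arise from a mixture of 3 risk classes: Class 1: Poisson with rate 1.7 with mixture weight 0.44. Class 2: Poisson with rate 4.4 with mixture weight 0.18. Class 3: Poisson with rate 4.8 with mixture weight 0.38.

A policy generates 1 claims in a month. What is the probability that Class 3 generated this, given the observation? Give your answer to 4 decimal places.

0.0930

Posterior ∝ prior × likelihood, so P(k | x) ∝ w_k f_k(x); normalise over all components.
Evaluate each component's likelihood at the observed value:
  L_1 = 0.310562
  L_2 = 0.0540203
  L_3 = 0.0395028
Unnormalised posteriors:
  w_1·L_1 = 0.44 × 0.310562 = 0.136647
  w_2·L_2 = 0.18 × 0.0540203 = 0.00972365
  w_3·L_3 = 0.38 × 0.0395028 = 0.0150111
Evidence: 0.136647 + 0.00972365 + 0.0150111 = 0.161382
So the posterior for Class 3 is 0.0150111 / 0.161382 ≈ 0.0930.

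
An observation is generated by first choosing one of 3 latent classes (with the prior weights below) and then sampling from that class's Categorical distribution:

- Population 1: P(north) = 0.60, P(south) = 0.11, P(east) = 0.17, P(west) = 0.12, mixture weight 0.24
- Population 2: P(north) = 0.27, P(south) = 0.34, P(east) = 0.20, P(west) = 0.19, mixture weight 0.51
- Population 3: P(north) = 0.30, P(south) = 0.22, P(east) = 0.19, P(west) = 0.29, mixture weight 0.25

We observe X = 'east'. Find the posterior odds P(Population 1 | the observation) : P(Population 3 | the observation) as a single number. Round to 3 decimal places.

0.859

Since P(k|x) ∝ π_k f_k(x), the posterior odds are π_i f_i(x) / (π_j f_j(x)).
Evaluate each component's likelihood at the observed value:
  f_1 = 0.17
  f_2 = 0.2
  f_3 = 0.19
Posterior odds = (π_1·f_1) / (π_3·f_3) = (0.24·0.17) / (0.25·0.19) = 0.0408 / 0.0475 ≈ 0.859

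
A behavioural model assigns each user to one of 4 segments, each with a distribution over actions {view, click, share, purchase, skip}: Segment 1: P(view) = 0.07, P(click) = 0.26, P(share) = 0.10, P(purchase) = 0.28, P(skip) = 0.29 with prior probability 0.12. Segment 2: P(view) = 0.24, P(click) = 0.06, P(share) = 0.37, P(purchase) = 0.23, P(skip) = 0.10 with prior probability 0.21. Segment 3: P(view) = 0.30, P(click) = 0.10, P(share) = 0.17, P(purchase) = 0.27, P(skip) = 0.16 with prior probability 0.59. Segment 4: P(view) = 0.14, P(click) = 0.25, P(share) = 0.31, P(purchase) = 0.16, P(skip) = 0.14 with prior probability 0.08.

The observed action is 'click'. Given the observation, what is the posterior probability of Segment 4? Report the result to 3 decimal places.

0.163

By Bayes' theorem, P(k | x) = w_k f_k(x) / Σ_j w_j f_j(x).
Component likelihoods at x = 'click':
  f_1 = P(click | comp) = 0.26
  f_2 = P(click | comp) = 0.06
  f_3 = P(click | comp) = 0.10
  f_4 = P(click | comp) = 0.25
Multiply by the mixture weights:
  w_1·f_1 = 0.12 × 0.26 = 0.0312
  w_2·f_2 = 0.21 × 0.06 = 0.0126
  w_3·f_3 = 0.59 × 0.1 = 0.059
  w_4·f_4 = 0.08 × 0.25 = 0.02
Normaliser: 0.0312 + 0.0126 + 0.059 + 0.02 = 0.1228
Responsibility of Segment 4: 0.02 / 0.1228 ≈ 0.163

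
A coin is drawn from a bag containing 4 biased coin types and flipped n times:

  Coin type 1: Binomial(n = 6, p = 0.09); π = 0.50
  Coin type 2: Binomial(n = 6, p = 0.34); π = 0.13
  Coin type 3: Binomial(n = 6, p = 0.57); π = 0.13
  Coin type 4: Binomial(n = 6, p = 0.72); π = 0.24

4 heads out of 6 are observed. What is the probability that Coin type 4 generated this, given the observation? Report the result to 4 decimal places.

P(component k | x) = π_k·f_k(x) / marginal(x), where marginal(x) = Σ_j π_j·f_j(x).
Binomial probabilities:
  L_1 = C(6,4)·0.09^4·0.91^2 = 15·6.561e-05·0.8281 = 0.000814975
  L_2 = C(6,4)·0.34^4·0.66^2 = 15·0.0133634·0.4356 = 0.0873162
  L_3 = C(6,4)·0.57^4·0.43^2 = 15·0.10556·0.1849 = 0.292771
  L_4 = C(6,4)·0.72^4·0.28^2 = 15·0.268739·0.0784 = 0.316037
Weight by the priors:
  π_1·L_1 = 0.50 × 0.000814975 = 0.000407487
  π_2·L_2 = 0.13 × 0.0873162 = 0.0113511
  π_3·L_3 = 0.13 × 0.292771 = 0.0380602
  π_4·L_4 = 0.24 × 0.316037 = 0.0758488
Sum: 0.000407487 + 0.0113511 + 0.0380602 + 0.0758488 = 0.125668
P(Coin type 4 | 4 heads out of 6) = 0.0758488 / 0.125668 ≈ 0.6036

0.6036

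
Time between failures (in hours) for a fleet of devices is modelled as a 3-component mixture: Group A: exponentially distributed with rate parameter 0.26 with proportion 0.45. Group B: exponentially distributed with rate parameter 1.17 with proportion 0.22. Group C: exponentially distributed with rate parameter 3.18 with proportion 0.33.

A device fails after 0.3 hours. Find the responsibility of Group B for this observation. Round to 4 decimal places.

0.2612

The responsibility of component k is P(Z=k) f_k(x) divided by Σ_j P(Z=j) f_j(x).
Exponential densities:
  f_A = 0.240491
  f_B = 0.823661
  f_C = 1.22493
Multiply by the mixture weights:
  P(Z=A)·f_A = 0.45 × 0.240491 = 0.108221
  P(Z=B)·f_B = 0.22 × 0.823661 = 0.181205
  P(Z=C)·f_C = 0.33 × 1.22493 = 0.404226
Normaliser: 0.108221 + 0.181205 + 0.404226 = 0.693652
So the posterior for Group B is 0.181205 / 0.693652 ≈ 0.2612.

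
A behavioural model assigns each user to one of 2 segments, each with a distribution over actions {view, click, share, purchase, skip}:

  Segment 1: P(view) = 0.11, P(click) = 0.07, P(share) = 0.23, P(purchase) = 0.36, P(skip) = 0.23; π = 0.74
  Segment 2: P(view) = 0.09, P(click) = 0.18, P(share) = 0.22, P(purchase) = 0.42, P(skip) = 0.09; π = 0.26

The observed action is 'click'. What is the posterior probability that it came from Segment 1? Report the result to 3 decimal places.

0.525

The responsibility of component k is π_k f_k(x) divided by Σ_j π_j f_j(x).
Component likelihoods at x = 'click':
  f_1 = P(click | comp) = 0.07
  f_2 = P(click | comp) = 0.18
Unnormalised posteriors:
  π_1·f_1 = 0.74 × 0.07 = 0.0518
  π_2·f_2 = 0.26 × 0.18 = 0.0468
Marginal: 0.0518 + 0.0468 = 0.0986
P(Segment 1 | data) = 0.0518 / 0.0986 ≈ 0.525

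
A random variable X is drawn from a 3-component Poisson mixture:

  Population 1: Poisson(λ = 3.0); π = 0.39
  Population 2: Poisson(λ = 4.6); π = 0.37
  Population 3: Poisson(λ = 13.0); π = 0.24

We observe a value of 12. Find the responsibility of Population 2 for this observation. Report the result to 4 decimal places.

The responsibility of component k is π_k f_k(x) divided by Σ_j π_j f_j(x).
Component likelihoods at x = 12:
  p_1 = 5.52376e-05
  p_2 = 0.00188366
  p_3 = 0.10994
Unnormalised posteriors:
  π_1·p_1 = 0.39 × 5.52376e-05 = 2.15427e-05
  π_2·p_2 = 0.37 × 0.00188366 = 0.000696954
  π_3·p_3 = 0.24 × 0.10994 = 0.0263856
Marginal: 2.15427e-05 + 0.000696954 + 0.0263856 = 0.0271041
P(Population 2 | x) ≈ 0.0257

0.0257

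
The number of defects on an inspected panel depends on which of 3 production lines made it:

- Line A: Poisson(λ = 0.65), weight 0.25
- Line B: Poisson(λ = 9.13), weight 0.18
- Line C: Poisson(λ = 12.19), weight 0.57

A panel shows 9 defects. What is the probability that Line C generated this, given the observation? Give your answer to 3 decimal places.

0.667

P(component k | x) = w_k·f_k(x) / marginal(x), where marginal(x) = Σ_j w_j·f_j(x).
Poisson probabilities:
  p_A = e^(−0.65)·0.65^9/9! = 2.97965e-08
  p_B = e^(−9.13)·9.13^9/9! = 0.131633
  p_C = e^(−12.19)·12.19^9/9! = 0.0832186
Prior × likelihood for each component:
  w_A·p_A = 0.25 × 2.97965e-08 = 7.44913e-09
  w_B·p_B = 0.18 × 0.131633 = 0.023694
  w_C·p_C = 0.57 × 0.0832186 = 0.0474346
Normaliser: 7.44913e-09 + 0.023694 + 0.0474346 = 0.0711286
P(Line C | the observation) ≈ 0.667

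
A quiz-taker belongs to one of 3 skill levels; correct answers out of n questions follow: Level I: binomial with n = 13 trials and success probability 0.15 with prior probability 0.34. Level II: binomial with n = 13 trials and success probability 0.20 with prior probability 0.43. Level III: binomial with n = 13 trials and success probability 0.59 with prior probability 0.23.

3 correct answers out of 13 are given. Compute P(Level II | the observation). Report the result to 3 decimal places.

0.614

The responsibility of component k is P(Z=k) f_k(x) divided by Σ_j P(Z=j) f_j(x).
Component likelihoods at x = 3 correct answers out of 13:
  L_I = C(13,3)·0.15^3·0.85^10 = 286·0.003375·0.196874 = 0.190033
  L_II = C(13,3)·0.20^3·0.80^10 = 286·0.008·0.107374 = 0.245672
  L_III = C(13,3)·0.59^3·0.41^10 = 286·0.205379·0.000134227 = 0.00788425
Weight by the priors:
  P(Z=I)·L_I = 0.34 × 0.190033 = 0.0646112
  P(Z=II)·L_II = 0.43 × 0.245672 = 0.105639
  P(Z=III)·L_III = 0.23 × 0.00788425 = 0.00181338
Marginal: 0.0646112 + 0.105639 + 0.00181338 = 0.172064
P(Level II | x) = 0.105639 / 0.172064 ≈ 0.614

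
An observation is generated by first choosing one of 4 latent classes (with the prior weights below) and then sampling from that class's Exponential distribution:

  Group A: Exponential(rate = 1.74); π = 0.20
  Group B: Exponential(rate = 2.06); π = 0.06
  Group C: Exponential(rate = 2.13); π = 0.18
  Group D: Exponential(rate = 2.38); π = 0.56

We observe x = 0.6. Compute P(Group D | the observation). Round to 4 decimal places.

Apply Bayes' rule: the posterior for each component is proportional to its prior times its likelihood at x.
Evaluate each component's likelihood at the observed value:
  L_A = 1.74·e^(−1.74·0.6) = 1.74·e^(−1.0440) = 0.612556
  L_B = 2.06·e^(−2.06·0.6) = 2.06·e^(−1.2360) = 0.598521
  L_C = 2.13·e^(−2.13·0.6) = 2.13·e^(−1.2780) = 0.593405
  L_D = 2.38·e^(−2.38·0.6) = 2.38·e^(−1.4280) = 0.570695
Prior × likelihood for each component:
  π_A·L_A = 0.20 × 0.612556 = 0.122511
  π_B·L_B = 0.06 × 0.598521 = 0.0359112
  π_C·L_C = 0.18 × 0.593405 = 0.106813
  π_D·L_D = 0.56 × 0.570695 = 0.319589
Denominator: 0.122511 + 0.0359112 + 0.106813 + 0.319589 = 0.584825
Responsibility of Group D: 0.319589 / 0.584825 ≈ 0.5465

0.5465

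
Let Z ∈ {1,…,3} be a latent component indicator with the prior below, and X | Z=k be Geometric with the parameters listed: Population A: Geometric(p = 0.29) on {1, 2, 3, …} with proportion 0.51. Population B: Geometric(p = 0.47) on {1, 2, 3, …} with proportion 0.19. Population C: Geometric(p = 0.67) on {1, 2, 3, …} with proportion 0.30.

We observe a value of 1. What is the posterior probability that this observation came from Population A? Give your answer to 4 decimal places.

Apply Bayes' rule: the posterior for each component is proportional to its prior times its likelihood at x.
Geometric probabilities:
  f_A = 0.29
  f_B = 0.47
  f_C = 0.67
Prior × likelihood for each component:
  π_A·f_A = 0.51 × 0.29 = 0.1479
  π_B·f_B = 0.19 × 0.47 = 0.0893
  π_C·f_C = 0.30 × 0.67 = 0.201
Evidence: 0.1479 + 0.0893 + 0.201 = 0.4382
So the posterior for Population A is 0.1479 / 0.4382 ≈ 0.3375.

0.3375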